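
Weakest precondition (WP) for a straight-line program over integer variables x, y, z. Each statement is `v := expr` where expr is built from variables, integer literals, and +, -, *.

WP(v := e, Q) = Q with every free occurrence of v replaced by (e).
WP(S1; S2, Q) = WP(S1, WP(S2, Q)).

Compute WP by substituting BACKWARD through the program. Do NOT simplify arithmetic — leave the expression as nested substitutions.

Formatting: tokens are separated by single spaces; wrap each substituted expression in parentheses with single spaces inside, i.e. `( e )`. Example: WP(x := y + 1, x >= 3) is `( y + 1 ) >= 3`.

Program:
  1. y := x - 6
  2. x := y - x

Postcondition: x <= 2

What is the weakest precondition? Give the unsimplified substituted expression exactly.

Answer: ( ( x - 6 ) - x ) <= 2

Derivation:
post: x <= 2
stmt 2: x := y - x  -- replace 1 occurrence(s) of x with (y - x)
  => ( y - x ) <= 2
stmt 1: y := x - 6  -- replace 1 occurrence(s) of y with (x - 6)
  => ( ( x - 6 ) - x ) <= 2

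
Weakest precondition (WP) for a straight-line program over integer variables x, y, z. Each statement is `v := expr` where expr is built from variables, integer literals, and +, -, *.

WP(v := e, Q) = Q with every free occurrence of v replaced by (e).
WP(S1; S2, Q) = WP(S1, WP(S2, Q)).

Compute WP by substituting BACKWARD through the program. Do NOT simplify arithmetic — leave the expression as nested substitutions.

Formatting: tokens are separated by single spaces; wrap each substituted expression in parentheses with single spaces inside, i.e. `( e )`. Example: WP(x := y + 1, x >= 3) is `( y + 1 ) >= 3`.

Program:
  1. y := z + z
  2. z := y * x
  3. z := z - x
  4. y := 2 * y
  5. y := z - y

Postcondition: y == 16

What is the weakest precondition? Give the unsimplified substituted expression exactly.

post: y == 16
stmt 5: y := z - y  -- replace 1 occurrence(s) of y with (z - y)
  => ( z - y ) == 16
stmt 4: y := 2 * y  -- replace 1 occurrence(s) of y with (2 * y)
  => ( z - ( 2 * y ) ) == 16
stmt 3: z := z - x  -- replace 1 occurrence(s) of z with (z - x)
  => ( ( z - x ) - ( 2 * y ) ) == 16
stmt 2: z := y * x  -- replace 1 occurrence(s) of z with (y * x)
  => ( ( ( y * x ) - x ) - ( 2 * y ) ) == 16
stmt 1: y := z + z  -- replace 2 occurrence(s) of y with (z + z)
  => ( ( ( ( z + z ) * x ) - x ) - ( 2 * ( z + z ) ) ) == 16

Answer: ( ( ( ( z + z ) * x ) - x ) - ( 2 * ( z + z ) ) ) == 16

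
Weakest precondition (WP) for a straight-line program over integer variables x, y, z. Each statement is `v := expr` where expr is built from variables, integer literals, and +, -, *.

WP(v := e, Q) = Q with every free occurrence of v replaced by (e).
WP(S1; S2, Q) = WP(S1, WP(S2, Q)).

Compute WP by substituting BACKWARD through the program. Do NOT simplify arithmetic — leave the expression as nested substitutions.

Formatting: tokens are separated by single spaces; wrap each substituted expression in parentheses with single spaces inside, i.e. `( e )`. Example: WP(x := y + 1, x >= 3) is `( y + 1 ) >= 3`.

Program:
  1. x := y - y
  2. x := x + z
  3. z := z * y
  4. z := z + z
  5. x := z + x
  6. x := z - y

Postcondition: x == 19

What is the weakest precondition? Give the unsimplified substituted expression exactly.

Answer: ( ( ( z * y ) + ( z * y ) ) - y ) == 19

Derivation:
post: x == 19
stmt 6: x := z - y  -- replace 1 occurrence(s) of x with (z - y)
  => ( z - y ) == 19
stmt 5: x := z + x  -- replace 0 occurrence(s) of x with (z + x)
  => ( z - y ) == 19
stmt 4: z := z + z  -- replace 1 occurrence(s) of z with (z + z)
  => ( ( z + z ) - y ) == 19
stmt 3: z := z * y  -- replace 2 occurrence(s) of z with (z * y)
  => ( ( ( z * y ) + ( z * y ) ) - y ) == 19
stmt 2: x := x + z  -- replace 0 occurrence(s) of x with (x + z)
  => ( ( ( z * y ) + ( z * y ) ) - y ) == 19
stmt 1: x := y - y  -- replace 0 occurrence(s) of x with (y - y)
  => ( ( ( z * y ) + ( z * y ) ) - y ) == 19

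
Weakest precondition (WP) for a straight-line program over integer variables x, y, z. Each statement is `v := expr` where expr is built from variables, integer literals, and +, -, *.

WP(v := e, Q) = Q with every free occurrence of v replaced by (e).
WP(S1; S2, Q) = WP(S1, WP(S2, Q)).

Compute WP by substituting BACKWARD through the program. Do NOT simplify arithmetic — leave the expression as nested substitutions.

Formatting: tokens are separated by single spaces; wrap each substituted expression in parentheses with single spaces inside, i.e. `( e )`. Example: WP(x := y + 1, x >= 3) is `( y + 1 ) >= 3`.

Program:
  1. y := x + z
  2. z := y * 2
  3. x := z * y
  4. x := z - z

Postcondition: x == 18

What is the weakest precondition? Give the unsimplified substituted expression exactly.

Answer: ( ( ( x + z ) * 2 ) - ( ( x + z ) * 2 ) ) == 18

Derivation:
post: x == 18
stmt 4: x := z - z  -- replace 1 occurrence(s) of x with (z - z)
  => ( z - z ) == 18
stmt 3: x := z * y  -- replace 0 occurrence(s) of x with (z * y)
  => ( z - z ) == 18
stmt 2: z := y * 2  -- replace 2 occurrence(s) of z with (y * 2)
  => ( ( y * 2 ) - ( y * 2 ) ) == 18
stmt 1: y := x + z  -- replace 2 occurrence(s) of y with (x + z)
  => ( ( ( x + z ) * 2 ) - ( ( x + z ) * 2 ) ) == 18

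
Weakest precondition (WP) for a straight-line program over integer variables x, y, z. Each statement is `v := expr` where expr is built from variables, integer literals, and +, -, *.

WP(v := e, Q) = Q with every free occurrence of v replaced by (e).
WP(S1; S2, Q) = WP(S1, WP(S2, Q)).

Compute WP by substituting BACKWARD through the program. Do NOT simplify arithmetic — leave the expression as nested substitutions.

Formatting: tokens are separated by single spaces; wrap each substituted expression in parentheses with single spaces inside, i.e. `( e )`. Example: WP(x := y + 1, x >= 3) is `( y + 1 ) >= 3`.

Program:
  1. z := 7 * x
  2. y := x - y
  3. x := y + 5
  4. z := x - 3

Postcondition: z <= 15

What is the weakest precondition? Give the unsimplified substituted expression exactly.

post: z <= 15
stmt 4: z := x - 3  -- replace 1 occurrence(s) of z with (x - 3)
  => ( x - 3 ) <= 15
stmt 3: x := y + 5  -- replace 1 occurrence(s) of x with (y + 5)
  => ( ( y + 5 ) - 3 ) <= 15
stmt 2: y := x - y  -- replace 1 occurrence(s) of y with (x - y)
  => ( ( ( x - y ) + 5 ) - 3 ) <= 15
stmt 1: z := 7 * x  -- replace 0 occurrence(s) of z with (7 * x)
  => ( ( ( x - y ) + 5 ) - 3 ) <= 15

Answer: ( ( ( x - y ) + 5 ) - 3 ) <= 15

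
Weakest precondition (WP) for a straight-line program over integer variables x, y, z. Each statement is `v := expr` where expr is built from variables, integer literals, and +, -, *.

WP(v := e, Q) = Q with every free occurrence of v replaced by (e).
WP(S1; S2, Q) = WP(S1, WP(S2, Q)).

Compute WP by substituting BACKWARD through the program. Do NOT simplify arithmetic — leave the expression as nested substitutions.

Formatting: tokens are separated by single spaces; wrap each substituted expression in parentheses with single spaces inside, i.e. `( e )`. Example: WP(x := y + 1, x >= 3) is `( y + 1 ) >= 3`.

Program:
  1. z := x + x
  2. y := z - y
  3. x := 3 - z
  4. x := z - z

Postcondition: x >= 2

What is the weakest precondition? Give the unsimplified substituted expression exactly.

post: x >= 2
stmt 4: x := z - z  -- replace 1 occurrence(s) of x with (z - z)
  => ( z - z ) >= 2
stmt 3: x := 3 - z  -- replace 0 occurrence(s) of x with (3 - z)
  => ( z - z ) >= 2
stmt 2: y := z - y  -- replace 0 occurrence(s) of y with (z - y)
  => ( z - z ) >= 2
stmt 1: z := x + x  -- replace 2 occurrence(s) of z with (x + x)
  => ( ( x + x ) - ( x + x ) ) >= 2

Answer: ( ( x + x ) - ( x + x ) ) >= 2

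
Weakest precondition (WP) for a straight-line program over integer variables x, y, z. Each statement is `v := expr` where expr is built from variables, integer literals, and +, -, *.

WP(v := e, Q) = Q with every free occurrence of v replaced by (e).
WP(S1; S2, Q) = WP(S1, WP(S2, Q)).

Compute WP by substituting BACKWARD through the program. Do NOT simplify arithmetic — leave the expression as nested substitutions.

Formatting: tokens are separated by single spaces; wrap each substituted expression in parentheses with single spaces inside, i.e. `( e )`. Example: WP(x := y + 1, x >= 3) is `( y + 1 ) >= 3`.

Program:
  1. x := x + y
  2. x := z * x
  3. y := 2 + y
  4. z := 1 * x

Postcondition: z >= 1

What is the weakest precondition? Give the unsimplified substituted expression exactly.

Answer: ( 1 * ( z * ( x + y ) ) ) >= 1

Derivation:
post: z >= 1
stmt 4: z := 1 * x  -- replace 1 occurrence(s) of z with (1 * x)
  => ( 1 * x ) >= 1
stmt 3: y := 2 + y  -- replace 0 occurrence(s) of y with (2 + y)
  => ( 1 * x ) >= 1
stmt 2: x := z * x  -- replace 1 occurrence(s) of x with (z * x)
  => ( 1 * ( z * x ) ) >= 1
stmt 1: x := x + y  -- replace 1 occurrence(s) of x with (x + y)
  => ( 1 * ( z * ( x + y ) ) ) >= 1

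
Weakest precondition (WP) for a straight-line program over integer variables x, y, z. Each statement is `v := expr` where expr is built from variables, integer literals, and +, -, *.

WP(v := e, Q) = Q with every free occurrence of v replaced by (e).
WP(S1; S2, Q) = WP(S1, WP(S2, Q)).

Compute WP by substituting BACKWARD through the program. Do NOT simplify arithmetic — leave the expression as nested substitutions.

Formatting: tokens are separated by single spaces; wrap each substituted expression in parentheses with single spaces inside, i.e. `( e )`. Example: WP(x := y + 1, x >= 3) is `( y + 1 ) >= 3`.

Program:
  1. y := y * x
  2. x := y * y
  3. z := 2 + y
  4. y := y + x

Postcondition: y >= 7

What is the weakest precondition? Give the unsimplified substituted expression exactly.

post: y >= 7
stmt 4: y := y + x  -- replace 1 occurrence(s) of y with (y + x)
  => ( y + x ) >= 7
stmt 3: z := 2 + y  -- replace 0 occurrence(s) of z with (2 + y)
  => ( y + x ) >= 7
stmt 2: x := y * y  -- replace 1 occurrence(s) of x with (y * y)
  => ( y + ( y * y ) ) >= 7
stmt 1: y := y * x  -- replace 3 occurrence(s) of y with (y * x)
  => ( ( y * x ) + ( ( y * x ) * ( y * x ) ) ) >= 7

Answer: ( ( y * x ) + ( ( y * x ) * ( y * x ) ) ) >= 7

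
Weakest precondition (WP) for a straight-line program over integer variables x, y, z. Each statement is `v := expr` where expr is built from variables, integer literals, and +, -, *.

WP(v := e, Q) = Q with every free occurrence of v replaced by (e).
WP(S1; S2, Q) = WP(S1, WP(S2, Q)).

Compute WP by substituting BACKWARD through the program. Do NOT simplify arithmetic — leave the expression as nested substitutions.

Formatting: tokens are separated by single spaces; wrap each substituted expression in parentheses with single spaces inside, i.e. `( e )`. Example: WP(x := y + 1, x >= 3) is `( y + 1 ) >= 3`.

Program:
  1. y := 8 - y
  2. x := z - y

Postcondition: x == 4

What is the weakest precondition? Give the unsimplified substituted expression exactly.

post: x == 4
stmt 2: x := z - y  -- replace 1 occurrence(s) of x with (z - y)
  => ( z - y ) == 4
stmt 1: y := 8 - y  -- replace 1 occurrence(s) of y with (8 - y)
  => ( z - ( 8 - y ) ) == 4

Answer: ( z - ( 8 - y ) ) == 4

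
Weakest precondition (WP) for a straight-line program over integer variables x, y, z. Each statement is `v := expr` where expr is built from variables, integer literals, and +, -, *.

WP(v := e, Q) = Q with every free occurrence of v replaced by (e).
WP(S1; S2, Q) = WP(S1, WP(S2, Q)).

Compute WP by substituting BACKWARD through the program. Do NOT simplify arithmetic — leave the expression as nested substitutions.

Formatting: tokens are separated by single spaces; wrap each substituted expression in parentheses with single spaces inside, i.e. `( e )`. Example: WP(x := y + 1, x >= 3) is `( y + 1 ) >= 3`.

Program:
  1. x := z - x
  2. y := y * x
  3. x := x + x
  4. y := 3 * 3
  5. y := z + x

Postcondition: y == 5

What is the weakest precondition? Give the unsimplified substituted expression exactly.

Answer: ( z + ( ( z - x ) + ( z - x ) ) ) == 5

Derivation:
post: y == 5
stmt 5: y := z + x  -- replace 1 occurrence(s) of y with (z + x)
  => ( z + x ) == 5
stmt 4: y := 3 * 3  -- replace 0 occurrence(s) of y with (3 * 3)
  => ( z + x ) == 5
stmt 3: x := x + x  -- replace 1 occurrence(s) of x with (x + x)
  => ( z + ( x + x ) ) == 5
stmt 2: y := y * x  -- replace 0 occurrence(s) of y with (y * x)
  => ( z + ( x + x ) ) == 5
stmt 1: x := z - x  -- replace 2 occurrence(s) of x with (z - x)
  => ( z + ( ( z - x ) + ( z - x ) ) ) == 5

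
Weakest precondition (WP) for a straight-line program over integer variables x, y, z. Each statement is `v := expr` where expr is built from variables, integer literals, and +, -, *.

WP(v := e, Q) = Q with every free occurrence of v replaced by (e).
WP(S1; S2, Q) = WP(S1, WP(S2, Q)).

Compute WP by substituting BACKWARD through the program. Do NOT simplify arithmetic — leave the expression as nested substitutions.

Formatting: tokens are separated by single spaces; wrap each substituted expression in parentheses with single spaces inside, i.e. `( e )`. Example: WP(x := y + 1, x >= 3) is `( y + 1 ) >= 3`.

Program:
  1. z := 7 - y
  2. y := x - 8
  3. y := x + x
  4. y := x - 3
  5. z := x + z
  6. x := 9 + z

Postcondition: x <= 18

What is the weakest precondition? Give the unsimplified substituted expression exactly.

Answer: ( 9 + ( x + ( 7 - y ) ) ) <= 18

Derivation:
post: x <= 18
stmt 6: x := 9 + z  -- replace 1 occurrence(s) of x with (9 + z)
  => ( 9 + z ) <= 18
stmt 5: z := x + z  -- replace 1 occurrence(s) of z with (x + z)
  => ( 9 + ( x + z ) ) <= 18
stmt 4: y := x - 3  -- replace 0 occurrence(s) of y with (x - 3)
  => ( 9 + ( x + z ) ) <= 18
stmt 3: y := x + x  -- replace 0 occurrence(s) of y with (x + x)
  => ( 9 + ( x + z ) ) <= 18
stmt 2: y := x - 8  -- replace 0 occurrence(s) of y with (x - 8)
  => ( 9 + ( x + z ) ) <= 18
stmt 1: z := 7 - y  -- replace 1 occurrence(s) of z with (7 - y)
  => ( 9 + ( x + ( 7 - y ) ) ) <= 18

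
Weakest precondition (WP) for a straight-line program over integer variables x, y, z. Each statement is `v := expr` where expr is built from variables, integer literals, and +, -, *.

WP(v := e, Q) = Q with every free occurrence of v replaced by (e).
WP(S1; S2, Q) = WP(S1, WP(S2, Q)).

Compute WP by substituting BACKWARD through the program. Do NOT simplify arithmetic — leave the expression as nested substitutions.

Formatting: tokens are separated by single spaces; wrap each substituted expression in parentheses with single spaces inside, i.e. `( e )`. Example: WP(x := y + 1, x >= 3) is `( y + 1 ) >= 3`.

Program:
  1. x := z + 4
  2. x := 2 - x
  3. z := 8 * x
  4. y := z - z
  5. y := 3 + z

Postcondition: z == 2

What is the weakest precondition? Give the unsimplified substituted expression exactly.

post: z == 2
stmt 5: y := 3 + z  -- replace 0 occurrence(s) of y with (3 + z)
  => z == 2
stmt 4: y := z - z  -- replace 0 occurrence(s) of y with (z - z)
  => z == 2
stmt 3: z := 8 * x  -- replace 1 occurrence(s) of z with (8 * x)
  => ( 8 * x ) == 2
stmt 2: x := 2 - x  -- replace 1 occurrence(s) of x with (2 - x)
  => ( 8 * ( 2 - x ) ) == 2
stmt 1: x := z + 4  -- replace 1 occurrence(s) of x with (z + 4)
  => ( 8 * ( 2 - ( z + 4 ) ) ) == 2

Answer: ( 8 * ( 2 - ( z + 4 ) ) ) == 2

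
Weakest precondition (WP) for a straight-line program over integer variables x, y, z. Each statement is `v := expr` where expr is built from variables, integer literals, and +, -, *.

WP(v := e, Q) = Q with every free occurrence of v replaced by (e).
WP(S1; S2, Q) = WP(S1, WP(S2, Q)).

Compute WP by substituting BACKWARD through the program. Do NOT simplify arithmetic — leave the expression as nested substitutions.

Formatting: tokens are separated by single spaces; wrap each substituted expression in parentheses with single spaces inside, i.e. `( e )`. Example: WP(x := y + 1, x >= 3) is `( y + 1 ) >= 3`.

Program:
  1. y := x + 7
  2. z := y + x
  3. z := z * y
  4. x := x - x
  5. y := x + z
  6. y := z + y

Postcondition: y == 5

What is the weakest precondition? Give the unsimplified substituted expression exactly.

post: y == 5
stmt 6: y := z + y  -- replace 1 occurrence(s) of y with (z + y)
  => ( z + y ) == 5
stmt 5: y := x + z  -- replace 1 occurrence(s) of y with (x + z)
  => ( z + ( x + z ) ) == 5
stmt 4: x := x - x  -- replace 1 occurrence(s) of x with (x - x)
  => ( z + ( ( x - x ) + z ) ) == 5
stmt 3: z := z * y  -- replace 2 occurrence(s) of z with (z * y)
  => ( ( z * y ) + ( ( x - x ) + ( z * y ) ) ) == 5
stmt 2: z := y + x  -- replace 2 occurrence(s) of z with (y + x)
  => ( ( ( y + x ) * y ) + ( ( x - x ) + ( ( y + x ) * y ) ) ) == 5
stmt 1: y := x + 7  -- replace 4 occurrence(s) of y with (x + 7)
  => ( ( ( ( x + 7 ) + x ) * ( x + 7 ) ) + ( ( x - x ) + ( ( ( x + 7 ) + x ) * ( x + 7 ) ) ) ) == 5

Answer: ( ( ( ( x + 7 ) + x ) * ( x + 7 ) ) + ( ( x - x ) + ( ( ( x + 7 ) + x ) * ( x + 7 ) ) ) ) == 5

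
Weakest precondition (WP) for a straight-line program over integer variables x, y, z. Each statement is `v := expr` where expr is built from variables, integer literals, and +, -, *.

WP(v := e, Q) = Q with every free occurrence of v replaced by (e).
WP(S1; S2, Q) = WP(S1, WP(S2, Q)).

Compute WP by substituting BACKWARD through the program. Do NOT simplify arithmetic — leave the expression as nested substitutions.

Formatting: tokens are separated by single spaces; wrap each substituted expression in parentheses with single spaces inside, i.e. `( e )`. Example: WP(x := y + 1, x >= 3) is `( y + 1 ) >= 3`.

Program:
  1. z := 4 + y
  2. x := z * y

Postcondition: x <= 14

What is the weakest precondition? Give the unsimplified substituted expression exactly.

post: x <= 14
stmt 2: x := z * y  -- replace 1 occurrence(s) of x with (z * y)
  => ( z * y ) <= 14
stmt 1: z := 4 + y  -- replace 1 occurrence(s) of z with (4 + y)
  => ( ( 4 + y ) * y ) <= 14

Answer: ( ( 4 + y ) * y ) <= 14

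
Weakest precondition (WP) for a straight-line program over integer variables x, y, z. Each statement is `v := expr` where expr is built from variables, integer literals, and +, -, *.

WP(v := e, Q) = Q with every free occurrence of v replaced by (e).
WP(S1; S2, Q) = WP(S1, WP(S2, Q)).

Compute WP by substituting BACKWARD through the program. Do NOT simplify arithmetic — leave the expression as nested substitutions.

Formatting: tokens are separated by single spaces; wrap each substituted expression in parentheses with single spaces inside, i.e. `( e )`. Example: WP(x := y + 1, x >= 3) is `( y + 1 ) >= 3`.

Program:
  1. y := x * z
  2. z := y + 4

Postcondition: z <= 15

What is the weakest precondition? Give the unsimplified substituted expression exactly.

post: z <= 15
stmt 2: z := y + 4  -- replace 1 occurrence(s) of z with (y + 4)
  => ( y + 4 ) <= 15
stmt 1: y := x * z  -- replace 1 occurrence(s) of y with (x * z)
  => ( ( x * z ) + 4 ) <= 15

Answer: ( ( x * z ) + 4 ) <= 15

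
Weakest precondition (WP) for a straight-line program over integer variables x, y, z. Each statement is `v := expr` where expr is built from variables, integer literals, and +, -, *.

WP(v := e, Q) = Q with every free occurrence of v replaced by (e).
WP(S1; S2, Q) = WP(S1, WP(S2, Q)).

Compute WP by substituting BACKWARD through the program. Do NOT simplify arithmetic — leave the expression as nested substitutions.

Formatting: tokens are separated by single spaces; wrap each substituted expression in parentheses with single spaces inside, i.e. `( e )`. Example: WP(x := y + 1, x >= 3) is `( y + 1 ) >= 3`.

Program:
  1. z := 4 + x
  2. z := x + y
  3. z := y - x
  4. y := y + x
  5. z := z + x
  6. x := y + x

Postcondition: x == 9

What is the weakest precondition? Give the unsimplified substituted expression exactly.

post: x == 9
stmt 6: x := y + x  -- replace 1 occurrence(s) of x with (y + x)
  => ( y + x ) == 9
stmt 5: z := z + x  -- replace 0 occurrence(s) of z with (z + x)
  => ( y + x ) == 9
stmt 4: y := y + x  -- replace 1 occurrence(s) of y with (y + x)
  => ( ( y + x ) + x ) == 9
stmt 3: z := y - x  -- replace 0 occurrence(s) of z with (y - x)
  => ( ( y + x ) + x ) == 9
stmt 2: z := x + y  -- replace 0 occurrence(s) of z with (x + y)
  => ( ( y + x ) + x ) == 9
stmt 1: z := 4 + x  -- replace 0 occurrence(s) of z with (4 + x)
  => ( ( y + x ) + x ) == 9

Answer: ( ( y + x ) + x ) == 9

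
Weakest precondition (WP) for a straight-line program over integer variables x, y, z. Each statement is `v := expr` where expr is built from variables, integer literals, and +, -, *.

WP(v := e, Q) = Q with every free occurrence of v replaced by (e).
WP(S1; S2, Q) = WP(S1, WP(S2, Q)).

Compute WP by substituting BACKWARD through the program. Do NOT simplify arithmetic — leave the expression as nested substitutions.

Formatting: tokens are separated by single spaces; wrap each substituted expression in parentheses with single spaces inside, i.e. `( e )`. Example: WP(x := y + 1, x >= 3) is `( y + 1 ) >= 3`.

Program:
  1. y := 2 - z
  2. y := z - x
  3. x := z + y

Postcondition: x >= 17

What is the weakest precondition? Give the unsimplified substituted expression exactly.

post: x >= 17
stmt 3: x := z + y  -- replace 1 occurrence(s) of x with (z + y)
  => ( z + y ) >= 17
stmt 2: y := z - x  -- replace 1 occurrence(s) of y with (z - x)
  => ( z + ( z - x ) ) >= 17
stmt 1: y := 2 - z  -- replace 0 occurrence(s) of y with (2 - z)
  => ( z + ( z - x ) ) >= 17

Answer: ( z + ( z - x ) ) >= 17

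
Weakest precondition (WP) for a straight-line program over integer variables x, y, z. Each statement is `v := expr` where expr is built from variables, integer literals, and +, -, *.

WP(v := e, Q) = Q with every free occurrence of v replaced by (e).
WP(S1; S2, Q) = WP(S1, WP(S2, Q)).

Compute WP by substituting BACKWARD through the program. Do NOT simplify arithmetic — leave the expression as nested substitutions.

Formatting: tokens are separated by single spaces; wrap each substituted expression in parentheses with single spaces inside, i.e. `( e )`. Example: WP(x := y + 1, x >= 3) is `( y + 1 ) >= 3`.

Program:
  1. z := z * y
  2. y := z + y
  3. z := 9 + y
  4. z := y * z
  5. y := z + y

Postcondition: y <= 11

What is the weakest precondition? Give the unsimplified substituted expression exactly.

Answer: ( ( ( ( z * y ) + y ) * ( 9 + ( ( z * y ) + y ) ) ) + ( ( z * y ) + y ) ) <= 11

Derivation:
post: y <= 11
stmt 5: y := z + y  -- replace 1 occurrence(s) of y with (z + y)
  => ( z + y ) <= 11
stmt 4: z := y * z  -- replace 1 occurrence(s) of z with (y * z)
  => ( ( y * z ) + y ) <= 11
stmt 3: z := 9 + y  -- replace 1 occurrence(s) of z with (9 + y)
  => ( ( y * ( 9 + y ) ) + y ) <= 11
stmt 2: y := z + y  -- replace 3 occurrence(s) of y with (z + y)
  => ( ( ( z + y ) * ( 9 + ( z + y ) ) ) + ( z + y ) ) <= 11
stmt 1: z := z * y  -- replace 3 occurrence(s) of z with (z * y)
  => ( ( ( ( z * y ) + y ) * ( 9 + ( ( z * y ) + y ) ) ) + ( ( z * y ) + y ) ) <= 11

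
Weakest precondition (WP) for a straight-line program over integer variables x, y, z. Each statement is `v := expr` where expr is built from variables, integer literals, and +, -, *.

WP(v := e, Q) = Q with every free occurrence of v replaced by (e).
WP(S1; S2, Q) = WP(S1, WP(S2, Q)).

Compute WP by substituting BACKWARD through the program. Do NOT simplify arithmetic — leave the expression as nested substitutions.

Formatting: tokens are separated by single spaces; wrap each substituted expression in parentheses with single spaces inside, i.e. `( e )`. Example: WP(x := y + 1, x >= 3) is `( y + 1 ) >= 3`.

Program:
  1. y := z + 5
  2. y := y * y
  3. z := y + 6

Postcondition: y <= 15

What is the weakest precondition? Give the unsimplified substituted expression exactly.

Answer: ( ( z + 5 ) * ( z + 5 ) ) <= 15

Derivation:
post: y <= 15
stmt 3: z := y + 6  -- replace 0 occurrence(s) of z with (y + 6)
  => y <= 15
stmt 2: y := y * y  -- replace 1 occurrence(s) of y with (y * y)
  => ( y * y ) <= 15
stmt 1: y := z + 5  -- replace 2 occurrence(s) of y with (z + 5)
  => ( ( z + 5 ) * ( z + 5 ) ) <= 15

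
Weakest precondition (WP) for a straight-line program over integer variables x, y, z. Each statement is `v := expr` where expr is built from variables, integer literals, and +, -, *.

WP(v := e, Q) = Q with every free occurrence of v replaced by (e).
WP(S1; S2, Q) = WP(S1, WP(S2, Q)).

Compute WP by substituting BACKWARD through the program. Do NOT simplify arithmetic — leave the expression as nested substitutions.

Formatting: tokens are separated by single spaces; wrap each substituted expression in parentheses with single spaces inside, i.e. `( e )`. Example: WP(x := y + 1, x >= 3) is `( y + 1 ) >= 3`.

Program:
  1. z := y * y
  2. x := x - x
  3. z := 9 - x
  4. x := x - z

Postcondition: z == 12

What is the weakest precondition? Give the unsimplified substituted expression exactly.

Answer: ( 9 - ( x - x ) ) == 12

Derivation:
post: z == 12
stmt 4: x := x - z  -- replace 0 occurrence(s) of x with (x - z)
  => z == 12
stmt 3: z := 9 - x  -- replace 1 occurrence(s) of z with (9 - x)
  => ( 9 - x ) == 12
stmt 2: x := x - x  -- replace 1 occurrence(s) of x with (x - x)
  => ( 9 - ( x - x ) ) == 12
stmt 1: z := y * y  -- replace 0 occurrence(s) of z with (y * y)
  => ( 9 - ( x - x ) ) == 12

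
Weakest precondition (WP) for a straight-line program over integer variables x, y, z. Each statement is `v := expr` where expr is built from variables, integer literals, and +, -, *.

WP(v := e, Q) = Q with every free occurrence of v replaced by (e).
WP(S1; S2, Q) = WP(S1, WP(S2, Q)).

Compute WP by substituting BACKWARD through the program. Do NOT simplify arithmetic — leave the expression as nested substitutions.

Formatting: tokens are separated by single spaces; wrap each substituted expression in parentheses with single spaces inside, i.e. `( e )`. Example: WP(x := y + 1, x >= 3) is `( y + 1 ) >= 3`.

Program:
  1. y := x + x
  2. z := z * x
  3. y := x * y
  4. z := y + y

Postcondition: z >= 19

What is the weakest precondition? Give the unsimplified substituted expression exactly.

Answer: ( ( x * ( x + x ) ) + ( x * ( x + x ) ) ) >= 19

Derivation:
post: z >= 19
stmt 4: z := y + y  -- replace 1 occurrence(s) of z with (y + y)
  => ( y + y ) >= 19
stmt 3: y := x * y  -- replace 2 occurrence(s) of y with (x * y)
  => ( ( x * y ) + ( x * y ) ) >= 19
stmt 2: z := z * x  -- replace 0 occurrence(s) of z with (z * x)
  => ( ( x * y ) + ( x * y ) ) >= 19
stmt 1: y := x + x  -- replace 2 occurrence(s) of y with (x + x)
  => ( ( x * ( x + x ) ) + ( x * ( x + x ) ) ) >= 19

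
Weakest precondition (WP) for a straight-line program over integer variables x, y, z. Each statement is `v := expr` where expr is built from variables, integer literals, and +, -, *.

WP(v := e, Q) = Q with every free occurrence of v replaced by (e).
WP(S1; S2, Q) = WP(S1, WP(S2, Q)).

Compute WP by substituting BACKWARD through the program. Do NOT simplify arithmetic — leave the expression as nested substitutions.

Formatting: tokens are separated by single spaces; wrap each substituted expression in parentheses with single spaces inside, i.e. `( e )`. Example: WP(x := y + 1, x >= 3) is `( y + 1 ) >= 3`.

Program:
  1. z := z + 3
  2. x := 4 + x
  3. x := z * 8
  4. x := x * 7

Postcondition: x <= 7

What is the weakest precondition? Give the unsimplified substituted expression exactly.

post: x <= 7
stmt 4: x := x * 7  -- replace 1 occurrence(s) of x with (x * 7)
  => ( x * 7 ) <= 7
stmt 3: x := z * 8  -- replace 1 occurrence(s) of x with (z * 8)
  => ( ( z * 8 ) * 7 ) <= 7
stmt 2: x := 4 + x  -- replace 0 occurrence(s) of x with (4 + x)
  => ( ( z * 8 ) * 7 ) <= 7
stmt 1: z := z + 3  -- replace 1 occurrence(s) of z with (z + 3)
  => ( ( ( z + 3 ) * 8 ) * 7 ) <= 7

Answer: ( ( ( z + 3 ) * 8 ) * 7 ) <= 7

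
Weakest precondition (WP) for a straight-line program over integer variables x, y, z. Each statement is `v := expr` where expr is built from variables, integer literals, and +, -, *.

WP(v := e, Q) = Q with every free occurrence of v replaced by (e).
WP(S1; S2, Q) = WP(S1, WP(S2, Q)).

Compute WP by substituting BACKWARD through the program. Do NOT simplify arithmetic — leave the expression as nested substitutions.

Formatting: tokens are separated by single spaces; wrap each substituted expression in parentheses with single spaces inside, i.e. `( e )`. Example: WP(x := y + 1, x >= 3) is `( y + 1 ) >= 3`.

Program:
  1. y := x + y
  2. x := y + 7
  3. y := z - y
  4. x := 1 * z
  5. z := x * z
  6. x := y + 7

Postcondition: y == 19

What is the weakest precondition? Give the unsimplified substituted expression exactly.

post: y == 19
stmt 6: x := y + 7  -- replace 0 occurrence(s) of x with (y + 7)
  => y == 19
stmt 5: z := x * z  -- replace 0 occurrence(s) of z with (x * z)
  => y == 19
stmt 4: x := 1 * z  -- replace 0 occurrence(s) of x with (1 * z)
  => y == 19
stmt 3: y := z - y  -- replace 1 occurrence(s) of y with (z - y)
  => ( z - y ) == 19
stmt 2: x := y + 7  -- replace 0 occurrence(s) of x with (y + 7)
  => ( z - y ) == 19
stmt 1: y := x + y  -- replace 1 occurrence(s) of y with (x + y)
  => ( z - ( x + y ) ) == 19

Answer: ( z - ( x + y ) ) == 19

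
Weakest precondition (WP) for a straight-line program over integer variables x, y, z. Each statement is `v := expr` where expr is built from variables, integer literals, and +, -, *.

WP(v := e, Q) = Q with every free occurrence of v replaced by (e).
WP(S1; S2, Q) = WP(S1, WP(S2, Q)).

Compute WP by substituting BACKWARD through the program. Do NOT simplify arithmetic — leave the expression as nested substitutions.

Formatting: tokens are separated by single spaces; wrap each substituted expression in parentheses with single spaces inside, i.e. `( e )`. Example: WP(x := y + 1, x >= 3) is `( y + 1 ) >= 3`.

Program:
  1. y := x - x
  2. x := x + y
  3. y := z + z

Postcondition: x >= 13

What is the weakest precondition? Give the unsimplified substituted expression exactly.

post: x >= 13
stmt 3: y := z + z  -- replace 0 occurrence(s) of y with (z + z)
  => x >= 13
stmt 2: x := x + y  -- replace 1 occurrence(s) of x with (x + y)
  => ( x + y ) >= 13
stmt 1: y := x - x  -- replace 1 occurrence(s) of y with (x - x)
  => ( x + ( x - x ) ) >= 13

Answer: ( x + ( x - x ) ) >= 13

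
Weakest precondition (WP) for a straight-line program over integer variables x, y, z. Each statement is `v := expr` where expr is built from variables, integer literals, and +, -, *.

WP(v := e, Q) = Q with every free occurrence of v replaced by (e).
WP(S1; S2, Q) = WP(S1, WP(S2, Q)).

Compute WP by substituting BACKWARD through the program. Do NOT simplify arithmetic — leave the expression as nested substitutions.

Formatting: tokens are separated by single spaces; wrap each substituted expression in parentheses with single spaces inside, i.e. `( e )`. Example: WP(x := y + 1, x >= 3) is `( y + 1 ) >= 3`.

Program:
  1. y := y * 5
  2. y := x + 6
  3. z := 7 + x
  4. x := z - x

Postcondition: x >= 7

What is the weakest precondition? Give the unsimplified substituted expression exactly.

post: x >= 7
stmt 4: x := z - x  -- replace 1 occurrence(s) of x with (z - x)
  => ( z - x ) >= 7
stmt 3: z := 7 + x  -- replace 1 occurrence(s) of z with (7 + x)
  => ( ( 7 + x ) - x ) >= 7
stmt 2: y := x + 6  -- replace 0 occurrence(s) of y with (x + 6)
  => ( ( 7 + x ) - x ) >= 7
stmt 1: y := y * 5  -- replace 0 occurrence(s) of y with (y * 5)
  => ( ( 7 + x ) - x ) >= 7

Answer: ( ( 7 + x ) - x ) >= 7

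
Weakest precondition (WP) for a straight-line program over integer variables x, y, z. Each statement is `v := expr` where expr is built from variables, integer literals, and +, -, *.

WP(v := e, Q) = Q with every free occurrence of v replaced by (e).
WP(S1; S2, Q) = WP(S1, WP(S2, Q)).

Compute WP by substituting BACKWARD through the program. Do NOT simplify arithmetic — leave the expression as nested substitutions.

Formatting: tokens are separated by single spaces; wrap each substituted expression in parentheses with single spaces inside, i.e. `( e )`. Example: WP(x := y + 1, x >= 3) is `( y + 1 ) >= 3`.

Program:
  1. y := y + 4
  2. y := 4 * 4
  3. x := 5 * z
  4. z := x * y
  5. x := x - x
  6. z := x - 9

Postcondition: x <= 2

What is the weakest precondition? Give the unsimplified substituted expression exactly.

Answer: ( ( 5 * z ) - ( 5 * z ) ) <= 2

Derivation:
post: x <= 2
stmt 6: z := x - 9  -- replace 0 occurrence(s) of z with (x - 9)
  => x <= 2
stmt 5: x := x - x  -- replace 1 occurrence(s) of x with (x - x)
  => ( x - x ) <= 2
stmt 4: z := x * y  -- replace 0 occurrence(s) of z with (x * y)
  => ( x - x ) <= 2
stmt 3: x := 5 * z  -- replace 2 occurrence(s) of x with (5 * z)
  => ( ( 5 * z ) - ( 5 * z ) ) <= 2
stmt 2: y := 4 * 4  -- replace 0 occurrence(s) of y with (4 * 4)
  => ( ( 5 * z ) - ( 5 * z ) ) <= 2
stmt 1: y := y + 4  -- replace 0 occurrence(s) of y with (y + 4)
  => ( ( 5 * z ) - ( 5 * z ) ) <= 2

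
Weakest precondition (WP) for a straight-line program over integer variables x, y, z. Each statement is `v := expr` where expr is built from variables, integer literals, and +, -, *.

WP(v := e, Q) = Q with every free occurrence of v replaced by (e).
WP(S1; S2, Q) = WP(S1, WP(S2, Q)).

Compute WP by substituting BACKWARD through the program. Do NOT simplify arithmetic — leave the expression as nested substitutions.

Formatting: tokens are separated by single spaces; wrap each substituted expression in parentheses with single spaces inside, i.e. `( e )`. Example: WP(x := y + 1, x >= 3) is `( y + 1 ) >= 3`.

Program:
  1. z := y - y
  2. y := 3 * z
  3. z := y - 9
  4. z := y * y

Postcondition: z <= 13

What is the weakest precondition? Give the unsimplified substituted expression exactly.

Answer: ( ( 3 * ( y - y ) ) * ( 3 * ( y - y ) ) ) <= 13

Derivation:
post: z <= 13
stmt 4: z := y * y  -- replace 1 occurrence(s) of z with (y * y)
  => ( y * y ) <= 13
stmt 3: z := y - 9  -- replace 0 occurrence(s) of z with (y - 9)
  => ( y * y ) <= 13
stmt 2: y := 3 * z  -- replace 2 occurrence(s) of y with (3 * z)
  => ( ( 3 * z ) * ( 3 * z ) ) <= 13
stmt 1: z := y - y  -- replace 2 occurrence(s) of z with (y - y)
  => ( ( 3 * ( y - y ) ) * ( 3 * ( y - y ) ) ) <= 13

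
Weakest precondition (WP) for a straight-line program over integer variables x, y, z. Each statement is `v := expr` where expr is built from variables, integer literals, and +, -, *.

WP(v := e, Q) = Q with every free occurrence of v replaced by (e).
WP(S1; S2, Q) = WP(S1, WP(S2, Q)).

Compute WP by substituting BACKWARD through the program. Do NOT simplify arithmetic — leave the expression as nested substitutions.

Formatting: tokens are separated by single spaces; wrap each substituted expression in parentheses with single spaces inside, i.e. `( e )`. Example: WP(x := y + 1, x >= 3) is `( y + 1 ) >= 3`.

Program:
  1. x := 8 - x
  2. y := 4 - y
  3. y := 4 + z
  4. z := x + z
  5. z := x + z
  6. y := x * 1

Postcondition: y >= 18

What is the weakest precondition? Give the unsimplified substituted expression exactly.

post: y >= 18
stmt 6: y := x * 1  -- replace 1 occurrence(s) of y with (x * 1)
  => ( x * 1 ) >= 18
stmt 5: z := x + z  -- replace 0 occurrence(s) of z with (x + z)
  => ( x * 1 ) >= 18
stmt 4: z := x + z  -- replace 0 occurrence(s) of z with (x + z)
  => ( x * 1 ) >= 18
stmt 3: y := 4 + z  -- replace 0 occurrence(s) of y with (4 + z)
  => ( x * 1 ) >= 18
stmt 2: y := 4 - y  -- replace 0 occurrence(s) of y with (4 - y)
  => ( x * 1 ) >= 18
stmt 1: x := 8 - x  -- replace 1 occurrence(s) of x with (8 - x)
  => ( ( 8 - x ) * 1 ) >= 18

Answer: ( ( 8 - x ) * 1 ) >= 18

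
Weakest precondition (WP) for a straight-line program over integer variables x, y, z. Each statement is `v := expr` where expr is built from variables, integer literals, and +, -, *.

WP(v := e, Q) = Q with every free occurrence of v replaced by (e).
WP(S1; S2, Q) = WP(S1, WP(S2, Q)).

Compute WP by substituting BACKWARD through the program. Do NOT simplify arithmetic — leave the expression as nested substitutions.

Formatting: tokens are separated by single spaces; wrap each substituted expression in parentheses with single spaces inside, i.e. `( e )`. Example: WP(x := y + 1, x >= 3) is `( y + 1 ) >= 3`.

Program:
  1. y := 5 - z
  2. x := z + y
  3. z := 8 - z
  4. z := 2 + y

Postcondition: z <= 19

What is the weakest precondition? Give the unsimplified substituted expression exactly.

post: z <= 19
stmt 4: z := 2 + y  -- replace 1 occurrence(s) of z with (2 + y)
  => ( 2 + y ) <= 19
stmt 3: z := 8 - z  -- replace 0 occurrence(s) of z with (8 - z)
  => ( 2 + y ) <= 19
stmt 2: x := z + y  -- replace 0 occurrence(s) of x with (z + y)
  => ( 2 + y ) <= 19
stmt 1: y := 5 - z  -- replace 1 occurrence(s) of y with (5 - z)
  => ( 2 + ( 5 - z ) ) <= 19

Answer: ( 2 + ( 5 - z ) ) <= 19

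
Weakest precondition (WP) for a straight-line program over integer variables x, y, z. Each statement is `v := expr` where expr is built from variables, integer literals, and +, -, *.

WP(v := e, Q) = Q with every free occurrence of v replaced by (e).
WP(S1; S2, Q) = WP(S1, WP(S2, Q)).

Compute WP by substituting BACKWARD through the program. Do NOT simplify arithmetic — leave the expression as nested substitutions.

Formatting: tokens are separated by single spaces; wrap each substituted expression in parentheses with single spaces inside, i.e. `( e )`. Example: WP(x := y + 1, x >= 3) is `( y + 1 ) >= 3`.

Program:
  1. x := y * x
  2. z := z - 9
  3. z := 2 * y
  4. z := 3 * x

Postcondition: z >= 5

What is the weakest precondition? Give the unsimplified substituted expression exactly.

post: z >= 5
stmt 4: z := 3 * x  -- replace 1 occurrence(s) of z with (3 * x)
  => ( 3 * x ) >= 5
stmt 3: z := 2 * y  -- replace 0 occurrence(s) of z with (2 * y)
  => ( 3 * x ) >= 5
stmt 2: z := z - 9  -- replace 0 occurrence(s) of z with (z - 9)
  => ( 3 * x ) >= 5
stmt 1: x := y * x  -- replace 1 occurrence(s) of x with (y * x)
  => ( 3 * ( y * x ) ) >= 5

Answer: ( 3 * ( y * x ) ) >= 5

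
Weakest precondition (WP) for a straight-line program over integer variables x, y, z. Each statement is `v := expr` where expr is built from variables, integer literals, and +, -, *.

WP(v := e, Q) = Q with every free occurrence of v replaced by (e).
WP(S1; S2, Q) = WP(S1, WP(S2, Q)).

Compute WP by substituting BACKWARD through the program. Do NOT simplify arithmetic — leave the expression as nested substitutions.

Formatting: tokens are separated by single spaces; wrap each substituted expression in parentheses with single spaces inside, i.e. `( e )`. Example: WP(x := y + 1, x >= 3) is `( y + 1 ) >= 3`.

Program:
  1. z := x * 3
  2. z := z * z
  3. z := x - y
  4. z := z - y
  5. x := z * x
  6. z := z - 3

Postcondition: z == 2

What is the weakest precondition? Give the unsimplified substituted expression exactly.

Answer: ( ( ( x - y ) - y ) - 3 ) == 2

Derivation:
post: z == 2
stmt 6: z := z - 3  -- replace 1 occurrence(s) of z with (z - 3)
  => ( z - 3 ) == 2
stmt 5: x := z * x  -- replace 0 occurrence(s) of x with (z * x)
  => ( z - 3 ) == 2
stmt 4: z := z - y  -- replace 1 occurrence(s) of z with (z - y)
  => ( ( z - y ) - 3 ) == 2
stmt 3: z := x - y  -- replace 1 occurrence(s) of z with (x - y)
  => ( ( ( x - y ) - y ) - 3 ) == 2
stmt 2: z := z * z  -- replace 0 occurrence(s) of z with (z * z)
  => ( ( ( x - y ) - y ) - 3 ) == 2
stmt 1: z := x * 3  -- replace 0 occurrence(s) of z with (x * 3)
  => ( ( ( x - y ) - y ) - 3 ) == 2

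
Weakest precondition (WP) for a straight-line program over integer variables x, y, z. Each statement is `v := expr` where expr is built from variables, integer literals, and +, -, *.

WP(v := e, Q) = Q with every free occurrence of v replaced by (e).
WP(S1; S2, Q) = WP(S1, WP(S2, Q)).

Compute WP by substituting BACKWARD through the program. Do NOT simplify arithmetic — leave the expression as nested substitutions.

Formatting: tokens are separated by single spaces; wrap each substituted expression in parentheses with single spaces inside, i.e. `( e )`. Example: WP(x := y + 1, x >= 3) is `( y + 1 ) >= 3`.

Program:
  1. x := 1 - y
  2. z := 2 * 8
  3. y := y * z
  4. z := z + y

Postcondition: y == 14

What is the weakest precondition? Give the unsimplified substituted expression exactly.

Answer: ( y * ( 2 * 8 ) ) == 14

Derivation:
post: y == 14
stmt 4: z := z + y  -- replace 0 occurrence(s) of z with (z + y)
  => y == 14
stmt 3: y := y * z  -- replace 1 occurrence(s) of y with (y * z)
  => ( y * z ) == 14
stmt 2: z := 2 * 8  -- replace 1 occurrence(s) of z with (2 * 8)
  => ( y * ( 2 * 8 ) ) == 14
stmt 1: x := 1 - y  -- replace 0 occurrence(s) of x with (1 - y)
  => ( y * ( 2 * 8 ) ) == 14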